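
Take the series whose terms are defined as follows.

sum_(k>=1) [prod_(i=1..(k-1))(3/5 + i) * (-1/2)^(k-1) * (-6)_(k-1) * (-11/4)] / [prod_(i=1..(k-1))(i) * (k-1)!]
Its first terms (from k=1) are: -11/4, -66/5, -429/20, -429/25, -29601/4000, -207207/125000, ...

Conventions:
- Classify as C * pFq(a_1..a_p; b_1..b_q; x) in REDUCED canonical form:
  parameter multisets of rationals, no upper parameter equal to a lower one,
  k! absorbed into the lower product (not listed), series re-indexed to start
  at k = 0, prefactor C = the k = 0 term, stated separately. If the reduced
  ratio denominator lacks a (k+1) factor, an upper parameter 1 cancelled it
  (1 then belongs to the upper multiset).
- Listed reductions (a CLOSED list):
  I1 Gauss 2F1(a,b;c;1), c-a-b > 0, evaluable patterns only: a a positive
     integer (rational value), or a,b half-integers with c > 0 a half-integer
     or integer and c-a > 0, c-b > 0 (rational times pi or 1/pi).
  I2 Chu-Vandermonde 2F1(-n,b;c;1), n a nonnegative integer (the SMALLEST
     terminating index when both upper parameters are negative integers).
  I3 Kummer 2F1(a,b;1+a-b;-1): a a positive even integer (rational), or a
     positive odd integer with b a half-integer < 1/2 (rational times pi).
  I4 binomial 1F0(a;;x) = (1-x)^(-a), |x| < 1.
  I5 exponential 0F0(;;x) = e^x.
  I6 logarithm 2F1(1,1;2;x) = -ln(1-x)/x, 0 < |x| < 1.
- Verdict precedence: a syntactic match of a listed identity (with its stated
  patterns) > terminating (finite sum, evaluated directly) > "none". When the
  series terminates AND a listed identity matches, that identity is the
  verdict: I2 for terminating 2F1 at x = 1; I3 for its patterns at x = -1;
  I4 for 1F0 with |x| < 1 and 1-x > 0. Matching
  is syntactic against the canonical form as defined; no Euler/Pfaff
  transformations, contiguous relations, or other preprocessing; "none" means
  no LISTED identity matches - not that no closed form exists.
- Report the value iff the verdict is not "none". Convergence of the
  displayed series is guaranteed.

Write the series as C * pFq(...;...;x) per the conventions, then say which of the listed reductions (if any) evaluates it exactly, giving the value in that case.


Canonical form: C = -11/4 times 2F1 with upper {-6, 8/5}, lower {1}, x = -1/2. Verdict: terminating at k = 6: the factor (-6)_k kills every later term; summing the 7 survivors is exact. Value: -318849289/5000000.

Key step: with t_0 = -11/4, the lower running product (prefactor -11/4) is a rising factorial.
Ratio: r(k) = (-1/2) * (k-6) (k+8/5) / [(k+1) (k+1)] - rational; roots negated = parameters, x = (-1/2), C = -11/4.


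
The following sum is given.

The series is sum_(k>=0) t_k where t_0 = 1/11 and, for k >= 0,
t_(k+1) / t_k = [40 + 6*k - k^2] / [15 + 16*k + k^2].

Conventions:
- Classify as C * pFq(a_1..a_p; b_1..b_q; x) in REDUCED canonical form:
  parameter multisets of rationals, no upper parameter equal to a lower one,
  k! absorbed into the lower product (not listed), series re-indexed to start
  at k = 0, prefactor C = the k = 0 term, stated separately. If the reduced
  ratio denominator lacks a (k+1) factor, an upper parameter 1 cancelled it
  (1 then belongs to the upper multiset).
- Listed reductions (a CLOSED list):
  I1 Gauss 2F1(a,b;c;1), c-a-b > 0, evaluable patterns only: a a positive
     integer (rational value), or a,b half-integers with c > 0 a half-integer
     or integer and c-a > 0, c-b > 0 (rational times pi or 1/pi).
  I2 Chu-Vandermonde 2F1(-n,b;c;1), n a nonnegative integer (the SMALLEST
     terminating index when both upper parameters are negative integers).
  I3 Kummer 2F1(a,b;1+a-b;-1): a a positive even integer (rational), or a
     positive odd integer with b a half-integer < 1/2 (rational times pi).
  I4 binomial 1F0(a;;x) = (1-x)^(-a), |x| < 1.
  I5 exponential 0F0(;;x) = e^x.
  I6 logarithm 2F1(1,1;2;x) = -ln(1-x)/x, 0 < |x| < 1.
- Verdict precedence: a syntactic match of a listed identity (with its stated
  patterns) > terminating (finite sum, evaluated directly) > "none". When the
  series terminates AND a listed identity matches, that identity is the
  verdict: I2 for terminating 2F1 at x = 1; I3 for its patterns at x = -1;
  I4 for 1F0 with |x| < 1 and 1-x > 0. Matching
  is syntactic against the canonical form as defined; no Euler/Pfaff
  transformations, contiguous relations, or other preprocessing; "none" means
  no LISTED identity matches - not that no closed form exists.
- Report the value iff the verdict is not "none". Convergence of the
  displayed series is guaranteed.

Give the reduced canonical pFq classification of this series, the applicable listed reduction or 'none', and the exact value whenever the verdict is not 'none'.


The tell: t_0 = 1/11 here, and the expanded ratio factors over Q; C = 1/11, roots give parameters.
Ratio: r(k) = (-1) * (k-10) (k+4) / [(k+15) (k+1)] ; factor over Q: parameters, x = (-1), and C = 1/11.

Classification (C = 1/11): 2F1 with upper {-10, 4}, lower {15}, argument x = -1. Verdict: this is the Kummer evaluation I3 (x = -1; c = 15 equals 1+a-b for upper {-10, 4}: listed pattern). Sum: 91/66.


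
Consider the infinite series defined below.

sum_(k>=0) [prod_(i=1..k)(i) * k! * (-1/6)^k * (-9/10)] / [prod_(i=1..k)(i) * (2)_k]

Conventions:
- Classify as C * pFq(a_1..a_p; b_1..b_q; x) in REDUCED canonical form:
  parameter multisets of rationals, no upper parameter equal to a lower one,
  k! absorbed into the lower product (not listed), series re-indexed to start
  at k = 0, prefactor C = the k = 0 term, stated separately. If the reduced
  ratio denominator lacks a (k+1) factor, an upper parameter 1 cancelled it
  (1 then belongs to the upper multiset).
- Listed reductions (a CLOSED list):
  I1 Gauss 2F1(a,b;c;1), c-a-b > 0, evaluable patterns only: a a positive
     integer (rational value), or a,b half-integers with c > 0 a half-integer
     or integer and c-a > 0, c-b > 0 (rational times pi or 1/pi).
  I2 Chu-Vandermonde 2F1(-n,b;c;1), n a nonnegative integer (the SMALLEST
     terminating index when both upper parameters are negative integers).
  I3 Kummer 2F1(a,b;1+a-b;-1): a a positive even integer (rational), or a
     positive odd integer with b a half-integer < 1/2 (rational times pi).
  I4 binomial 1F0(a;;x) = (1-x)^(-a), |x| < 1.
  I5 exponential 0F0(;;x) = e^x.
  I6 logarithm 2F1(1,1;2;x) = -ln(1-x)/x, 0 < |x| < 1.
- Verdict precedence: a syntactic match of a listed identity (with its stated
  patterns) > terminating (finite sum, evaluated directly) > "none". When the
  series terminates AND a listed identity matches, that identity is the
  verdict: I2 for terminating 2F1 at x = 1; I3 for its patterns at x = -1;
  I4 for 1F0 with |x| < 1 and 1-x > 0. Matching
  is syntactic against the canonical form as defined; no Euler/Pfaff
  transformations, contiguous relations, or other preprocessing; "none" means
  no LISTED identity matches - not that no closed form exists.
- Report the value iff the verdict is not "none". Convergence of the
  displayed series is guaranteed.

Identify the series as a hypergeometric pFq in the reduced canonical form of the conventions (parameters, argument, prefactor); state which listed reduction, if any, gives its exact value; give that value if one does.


Reduced: x = -1/6, 2F1, upper = {1, 1}, lower = {2}, C = -9/10. Verdict: logarithm (I6) matches (the logarithm: parameters (1,1;2), x = -1/6). Hence: (-27/5) * ln(7/6).

Key step: with t_0 = -9/10, the product of the first k integers (C = -9/10, x = -1/6) is k!.
Term ratio: r(k) = (-1/6) * (k+1) (k+1) / [(k+2) (k+1)] - rational; roots negated = parameters, x = (-1/6), C = -9/10.


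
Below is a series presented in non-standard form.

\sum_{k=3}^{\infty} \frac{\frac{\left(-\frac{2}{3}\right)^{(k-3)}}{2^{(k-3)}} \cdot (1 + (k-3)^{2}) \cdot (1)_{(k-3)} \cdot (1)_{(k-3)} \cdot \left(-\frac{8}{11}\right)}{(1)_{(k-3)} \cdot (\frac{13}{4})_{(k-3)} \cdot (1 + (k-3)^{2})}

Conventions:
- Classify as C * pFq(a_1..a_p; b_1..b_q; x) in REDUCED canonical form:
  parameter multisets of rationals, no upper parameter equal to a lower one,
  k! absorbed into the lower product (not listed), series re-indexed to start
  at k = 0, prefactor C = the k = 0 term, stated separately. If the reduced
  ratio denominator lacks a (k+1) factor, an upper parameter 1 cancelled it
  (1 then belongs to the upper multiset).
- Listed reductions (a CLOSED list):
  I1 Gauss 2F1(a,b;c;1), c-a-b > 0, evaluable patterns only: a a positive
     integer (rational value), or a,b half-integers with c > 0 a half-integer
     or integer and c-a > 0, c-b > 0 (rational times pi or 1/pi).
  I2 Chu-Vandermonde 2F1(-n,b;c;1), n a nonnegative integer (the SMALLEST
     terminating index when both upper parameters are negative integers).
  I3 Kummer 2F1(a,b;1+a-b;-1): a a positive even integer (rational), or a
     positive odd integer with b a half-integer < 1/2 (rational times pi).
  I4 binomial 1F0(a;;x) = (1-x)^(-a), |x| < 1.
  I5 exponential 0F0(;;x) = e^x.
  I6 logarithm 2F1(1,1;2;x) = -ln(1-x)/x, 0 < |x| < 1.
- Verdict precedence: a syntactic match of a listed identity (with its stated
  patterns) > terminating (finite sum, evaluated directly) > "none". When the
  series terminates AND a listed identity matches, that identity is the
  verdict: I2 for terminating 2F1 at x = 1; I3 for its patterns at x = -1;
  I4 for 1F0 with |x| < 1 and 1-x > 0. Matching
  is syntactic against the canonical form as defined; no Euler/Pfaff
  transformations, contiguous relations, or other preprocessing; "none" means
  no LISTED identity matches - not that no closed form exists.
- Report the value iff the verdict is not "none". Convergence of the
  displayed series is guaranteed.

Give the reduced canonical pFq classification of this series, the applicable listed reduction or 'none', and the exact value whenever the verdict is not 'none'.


This is -\frac{8}{11} * 2F1(1, 1; \frac{13}{4}; -\frac{1}{3}) in reduced canonical form. Verdict: none (x = -\frac{1}{3}): each listed identity misses the multisets {1, 1} ; {\frac{13}{4}}.

First insight: with t_0 = -\frac{8}{11}, the two k-th powers (C = -8/11, x = -1/3) combine into one argument.
Adjacent-term ratio: r(k) = -\frac{1}{3} * (k+1) (k+1) / [(k+\frac{13}{4}) (k+1)] - rational; roots negated = parameters, x = -\frac{1}{3}, C = -\frac{8}{11}.


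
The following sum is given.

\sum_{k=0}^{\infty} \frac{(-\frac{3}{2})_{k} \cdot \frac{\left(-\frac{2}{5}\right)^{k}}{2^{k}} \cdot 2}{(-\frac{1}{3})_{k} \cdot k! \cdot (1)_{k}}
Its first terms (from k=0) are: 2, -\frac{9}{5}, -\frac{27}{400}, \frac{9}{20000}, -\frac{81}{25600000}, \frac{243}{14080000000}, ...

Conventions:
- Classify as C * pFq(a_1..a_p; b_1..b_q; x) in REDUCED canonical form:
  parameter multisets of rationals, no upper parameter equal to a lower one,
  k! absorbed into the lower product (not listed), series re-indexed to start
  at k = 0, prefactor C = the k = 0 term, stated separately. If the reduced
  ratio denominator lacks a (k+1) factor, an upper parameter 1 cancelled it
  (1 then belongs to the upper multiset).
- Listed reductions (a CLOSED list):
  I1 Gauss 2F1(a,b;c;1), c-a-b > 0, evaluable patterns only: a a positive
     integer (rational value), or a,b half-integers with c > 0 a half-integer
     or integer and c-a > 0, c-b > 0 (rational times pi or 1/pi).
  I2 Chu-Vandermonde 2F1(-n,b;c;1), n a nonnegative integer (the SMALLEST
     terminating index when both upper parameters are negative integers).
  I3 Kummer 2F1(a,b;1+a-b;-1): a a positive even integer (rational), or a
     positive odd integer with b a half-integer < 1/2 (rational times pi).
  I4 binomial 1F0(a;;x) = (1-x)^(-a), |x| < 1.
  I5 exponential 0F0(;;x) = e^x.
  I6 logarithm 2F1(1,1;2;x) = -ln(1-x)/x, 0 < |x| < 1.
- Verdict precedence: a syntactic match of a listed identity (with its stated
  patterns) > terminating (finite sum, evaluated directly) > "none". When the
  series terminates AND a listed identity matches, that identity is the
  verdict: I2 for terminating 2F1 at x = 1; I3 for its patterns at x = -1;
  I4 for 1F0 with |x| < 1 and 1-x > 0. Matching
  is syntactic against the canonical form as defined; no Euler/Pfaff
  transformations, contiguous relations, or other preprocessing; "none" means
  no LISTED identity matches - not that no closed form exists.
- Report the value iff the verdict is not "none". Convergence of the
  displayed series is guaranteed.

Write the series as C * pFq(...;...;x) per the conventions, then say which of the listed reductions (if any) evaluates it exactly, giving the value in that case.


Classification (C = 2): 1F2 with upper {-\frac{3}{2}}, lower {-\frac{1}{3}, 1}, argument x = -\frac{1}{5}. Verdict: none. A 1F2 with upper {-\frac{3}{2}} fits none of I1-I6 at x = -\frac{1}{5}; the sum runs forever.

Key observation: from the first term 2: the denominator's factorial ratio (prefactor 2) is a lower Pochhammer.
Consecutive-term ratio: r(k) = -\frac{1}{5} * (k-\frac{3}{2}) / [(k-\frac{1}{3}) (k+1) (k+1)] - rational; roots negated = parameters, x = -\frac{1}{5}, C = 2.


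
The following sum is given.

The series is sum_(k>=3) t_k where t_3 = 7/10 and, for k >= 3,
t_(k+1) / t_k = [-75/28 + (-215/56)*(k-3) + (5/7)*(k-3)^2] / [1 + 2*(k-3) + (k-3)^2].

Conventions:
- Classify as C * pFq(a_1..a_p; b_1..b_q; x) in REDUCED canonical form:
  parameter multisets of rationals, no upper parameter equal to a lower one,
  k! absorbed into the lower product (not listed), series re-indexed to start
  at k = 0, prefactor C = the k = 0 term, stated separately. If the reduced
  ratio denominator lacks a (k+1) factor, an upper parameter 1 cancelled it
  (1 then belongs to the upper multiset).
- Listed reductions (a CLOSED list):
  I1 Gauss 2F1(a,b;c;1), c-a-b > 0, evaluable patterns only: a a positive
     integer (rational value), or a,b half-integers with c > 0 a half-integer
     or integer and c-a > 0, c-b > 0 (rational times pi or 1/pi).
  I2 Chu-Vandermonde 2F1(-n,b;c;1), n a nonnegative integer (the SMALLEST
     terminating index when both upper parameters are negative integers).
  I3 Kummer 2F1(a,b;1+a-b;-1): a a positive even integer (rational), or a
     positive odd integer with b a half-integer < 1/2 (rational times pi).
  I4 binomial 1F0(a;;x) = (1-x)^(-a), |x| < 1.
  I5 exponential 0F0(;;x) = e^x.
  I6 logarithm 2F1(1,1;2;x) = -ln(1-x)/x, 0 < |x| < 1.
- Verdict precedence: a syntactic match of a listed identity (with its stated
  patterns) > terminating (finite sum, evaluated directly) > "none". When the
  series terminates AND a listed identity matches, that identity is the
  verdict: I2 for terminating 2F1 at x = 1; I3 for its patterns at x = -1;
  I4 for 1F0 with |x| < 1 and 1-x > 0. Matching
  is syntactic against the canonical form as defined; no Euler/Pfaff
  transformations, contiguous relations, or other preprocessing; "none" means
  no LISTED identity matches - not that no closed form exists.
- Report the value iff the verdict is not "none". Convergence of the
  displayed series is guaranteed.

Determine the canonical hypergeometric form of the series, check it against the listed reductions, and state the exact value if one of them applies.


This is 7/10 * 2F1(-6, 5/8; 1; 5/7) in reduced canonical form. Verdict: terminating - the sum ends at index 6 because -6 is a negative integer; exact evaluation follows. Value: 12145901003/100705239040.

Key step: from the first term 7/10: roots of the ratio polynomials (C = 7/10) are the negated parameters.
Ratio: r(k) = (5/7) * (k-6) (k+5/8) / [(k+1) (k+1)] - rational in k. x = (5/7); t_0 = 7/10; negate the roots.


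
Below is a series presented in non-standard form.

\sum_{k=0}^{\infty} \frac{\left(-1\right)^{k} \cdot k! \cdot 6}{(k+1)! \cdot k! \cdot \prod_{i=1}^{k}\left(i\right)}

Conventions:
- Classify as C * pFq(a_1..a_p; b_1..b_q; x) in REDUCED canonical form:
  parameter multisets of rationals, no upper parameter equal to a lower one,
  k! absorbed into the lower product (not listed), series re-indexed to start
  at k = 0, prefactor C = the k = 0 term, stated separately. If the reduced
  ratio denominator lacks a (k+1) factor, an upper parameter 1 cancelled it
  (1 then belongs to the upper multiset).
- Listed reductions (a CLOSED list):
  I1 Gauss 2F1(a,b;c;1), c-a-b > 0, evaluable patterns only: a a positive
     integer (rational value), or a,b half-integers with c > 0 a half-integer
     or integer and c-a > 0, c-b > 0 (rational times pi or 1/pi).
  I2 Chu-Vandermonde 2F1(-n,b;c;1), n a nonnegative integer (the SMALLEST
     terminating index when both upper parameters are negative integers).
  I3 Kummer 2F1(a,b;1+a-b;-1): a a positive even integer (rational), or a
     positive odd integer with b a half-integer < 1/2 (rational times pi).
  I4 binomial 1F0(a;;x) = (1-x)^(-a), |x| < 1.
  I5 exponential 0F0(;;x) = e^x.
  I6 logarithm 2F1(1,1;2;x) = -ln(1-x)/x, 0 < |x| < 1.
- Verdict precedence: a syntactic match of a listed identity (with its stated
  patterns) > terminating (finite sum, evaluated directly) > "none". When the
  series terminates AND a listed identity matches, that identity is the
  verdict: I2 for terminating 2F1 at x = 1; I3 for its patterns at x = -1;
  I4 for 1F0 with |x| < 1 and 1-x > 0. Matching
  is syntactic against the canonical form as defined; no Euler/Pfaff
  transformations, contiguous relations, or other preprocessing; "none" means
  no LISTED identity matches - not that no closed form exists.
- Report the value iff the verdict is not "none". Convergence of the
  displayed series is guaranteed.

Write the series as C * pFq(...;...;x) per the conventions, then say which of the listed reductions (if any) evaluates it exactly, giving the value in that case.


The series (x = -1) is 0F1: upper {-}, lower {2}, prefactor 6. Verdict: none - this 0F1 at x = -1 matches no listed pattern, and upper {-} holds no stopper.

First insight: from the first term 6: the lower running product (prefactor 6) is a rising factorial.
Consecutive-term ratio: r(k) = -1 * 1 / [(k+2) (k+1)] - rational in k. x = -1; t_0 = 6; negate the roots.


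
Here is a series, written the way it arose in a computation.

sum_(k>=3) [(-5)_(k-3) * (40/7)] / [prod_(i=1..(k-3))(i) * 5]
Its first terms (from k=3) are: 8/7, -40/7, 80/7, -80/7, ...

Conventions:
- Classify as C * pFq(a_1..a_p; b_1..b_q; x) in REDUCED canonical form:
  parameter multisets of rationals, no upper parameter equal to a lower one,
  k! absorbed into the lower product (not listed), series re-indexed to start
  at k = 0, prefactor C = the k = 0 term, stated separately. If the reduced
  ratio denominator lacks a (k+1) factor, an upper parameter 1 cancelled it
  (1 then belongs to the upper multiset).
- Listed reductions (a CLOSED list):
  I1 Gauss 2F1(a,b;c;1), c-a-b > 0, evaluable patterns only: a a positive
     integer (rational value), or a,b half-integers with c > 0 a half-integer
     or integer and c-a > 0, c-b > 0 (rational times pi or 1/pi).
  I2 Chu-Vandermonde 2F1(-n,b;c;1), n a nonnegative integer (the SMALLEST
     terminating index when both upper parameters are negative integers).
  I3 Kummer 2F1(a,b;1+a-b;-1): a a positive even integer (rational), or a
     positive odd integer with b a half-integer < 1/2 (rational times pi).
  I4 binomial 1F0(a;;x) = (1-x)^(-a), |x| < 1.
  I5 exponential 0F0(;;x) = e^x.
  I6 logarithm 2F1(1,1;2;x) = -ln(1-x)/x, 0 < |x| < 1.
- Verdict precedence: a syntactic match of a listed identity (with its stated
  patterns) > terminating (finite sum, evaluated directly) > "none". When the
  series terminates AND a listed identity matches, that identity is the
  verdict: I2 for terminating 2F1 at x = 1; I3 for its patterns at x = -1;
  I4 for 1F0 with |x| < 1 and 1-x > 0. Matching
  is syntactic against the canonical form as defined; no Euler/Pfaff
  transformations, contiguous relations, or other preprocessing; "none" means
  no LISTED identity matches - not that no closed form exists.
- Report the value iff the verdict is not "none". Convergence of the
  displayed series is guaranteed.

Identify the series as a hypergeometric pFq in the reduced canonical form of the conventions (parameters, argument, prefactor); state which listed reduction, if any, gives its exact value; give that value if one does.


The tell: from the first term 8/7: the constant factors (C = 8/7) combine into one prefactor.
Consecutive-term ratio: r(k) = 1 * (k-5) / [(k+1)] - rational in k. x = 1; t_0 = 8/7; negate the roots.

The series (x = 1) is 1F0: upper {-5}, lower {-}, prefactor 8/7. Verdict: terminating - the sum ends at index 5 because -5 is a negative integer; exact evaluation follows. Exact value: 0.


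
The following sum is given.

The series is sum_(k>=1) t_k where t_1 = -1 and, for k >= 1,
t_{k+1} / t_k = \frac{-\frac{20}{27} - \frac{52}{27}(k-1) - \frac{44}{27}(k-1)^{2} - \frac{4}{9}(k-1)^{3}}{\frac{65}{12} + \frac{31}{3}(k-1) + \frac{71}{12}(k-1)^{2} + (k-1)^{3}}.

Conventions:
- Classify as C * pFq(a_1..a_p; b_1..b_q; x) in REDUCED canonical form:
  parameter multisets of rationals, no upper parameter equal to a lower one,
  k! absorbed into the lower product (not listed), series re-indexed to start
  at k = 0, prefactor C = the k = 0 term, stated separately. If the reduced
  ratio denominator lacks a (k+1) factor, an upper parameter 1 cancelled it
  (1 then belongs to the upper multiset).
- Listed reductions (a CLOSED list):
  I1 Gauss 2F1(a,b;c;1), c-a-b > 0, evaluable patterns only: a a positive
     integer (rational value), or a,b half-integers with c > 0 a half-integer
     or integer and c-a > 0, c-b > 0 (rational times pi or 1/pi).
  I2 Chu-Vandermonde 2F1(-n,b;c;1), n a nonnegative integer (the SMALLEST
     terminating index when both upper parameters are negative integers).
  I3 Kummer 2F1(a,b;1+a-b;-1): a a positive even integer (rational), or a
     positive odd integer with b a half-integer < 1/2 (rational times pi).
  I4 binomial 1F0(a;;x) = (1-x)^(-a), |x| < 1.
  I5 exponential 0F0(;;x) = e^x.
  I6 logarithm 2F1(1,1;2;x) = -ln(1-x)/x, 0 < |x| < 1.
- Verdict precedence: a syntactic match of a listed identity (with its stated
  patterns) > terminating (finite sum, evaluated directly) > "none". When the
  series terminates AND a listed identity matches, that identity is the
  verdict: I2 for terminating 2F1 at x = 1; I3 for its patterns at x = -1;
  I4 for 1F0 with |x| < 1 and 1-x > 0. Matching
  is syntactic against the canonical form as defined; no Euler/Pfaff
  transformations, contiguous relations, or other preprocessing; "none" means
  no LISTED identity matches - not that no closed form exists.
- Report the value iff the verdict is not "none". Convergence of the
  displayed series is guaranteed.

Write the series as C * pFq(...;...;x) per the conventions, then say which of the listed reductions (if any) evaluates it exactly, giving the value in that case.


Reduced: x = -\frac{4}{9}, 2F1, upper = {1, 1}, lower = {\frac{13}{4}}, C = -1. Verdict: none. No listed pattern accepts 2F1(1, 1; \frac{13}{4}; -\frac{4}{9}).

First insight: from the first term -1: the parameter 5/3 appears in both the upper and lower lists and cancels.
Step ratio: r(k) = -\frac{4}{9} * (k+1) (k+1) / [(k+\frac{13}{4}) (k+1)] - rational in k. x = -\frac{4}{9}; t_0 = -1; negate the roots.


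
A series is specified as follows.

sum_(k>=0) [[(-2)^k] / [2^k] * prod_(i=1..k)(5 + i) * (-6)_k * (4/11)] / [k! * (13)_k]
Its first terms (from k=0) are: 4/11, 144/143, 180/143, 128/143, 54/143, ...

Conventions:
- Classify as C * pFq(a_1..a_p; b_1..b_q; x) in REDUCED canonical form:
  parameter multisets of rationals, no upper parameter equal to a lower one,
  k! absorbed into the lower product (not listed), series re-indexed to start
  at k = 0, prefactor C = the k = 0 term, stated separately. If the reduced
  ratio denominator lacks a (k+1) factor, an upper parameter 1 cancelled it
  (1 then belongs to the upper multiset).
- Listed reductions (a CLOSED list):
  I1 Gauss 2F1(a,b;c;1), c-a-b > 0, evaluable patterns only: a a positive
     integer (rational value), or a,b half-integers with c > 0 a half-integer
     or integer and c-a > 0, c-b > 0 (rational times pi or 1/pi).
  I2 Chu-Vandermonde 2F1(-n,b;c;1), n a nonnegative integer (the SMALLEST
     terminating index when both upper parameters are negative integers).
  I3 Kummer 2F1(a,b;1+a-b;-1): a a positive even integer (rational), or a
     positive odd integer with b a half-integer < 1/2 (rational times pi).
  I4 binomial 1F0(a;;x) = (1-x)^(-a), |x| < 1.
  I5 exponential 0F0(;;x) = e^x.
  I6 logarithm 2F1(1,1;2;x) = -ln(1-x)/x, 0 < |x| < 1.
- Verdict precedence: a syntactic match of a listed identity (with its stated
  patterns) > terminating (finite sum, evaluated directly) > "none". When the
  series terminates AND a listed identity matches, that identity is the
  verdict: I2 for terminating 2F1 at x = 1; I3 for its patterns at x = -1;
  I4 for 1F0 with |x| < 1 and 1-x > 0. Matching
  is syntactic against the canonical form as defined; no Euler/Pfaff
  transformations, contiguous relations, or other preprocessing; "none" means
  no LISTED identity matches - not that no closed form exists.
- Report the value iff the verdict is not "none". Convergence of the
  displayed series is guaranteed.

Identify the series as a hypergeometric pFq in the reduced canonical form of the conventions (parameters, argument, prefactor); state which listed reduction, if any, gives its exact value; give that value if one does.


With C = 4/11: the canonical form is 2F1(-6, 6; 13; -1). Verdict (x = -1): Kummer's theorem (I3) applies (x = -1; c = 13 equals 1+a-b for upper {-6, 6}: listed pattern). Exact value: 4.

The tell: t_0 = 4/11 here, and the two k-th powers (C = 4/11) combine into one argument.
Step ratio: r(k) = (-1) * (k-6) (k+6) / [(k+13) (k+1)] - rational; roots negated = parameters, x = (-1), C = 4/11.


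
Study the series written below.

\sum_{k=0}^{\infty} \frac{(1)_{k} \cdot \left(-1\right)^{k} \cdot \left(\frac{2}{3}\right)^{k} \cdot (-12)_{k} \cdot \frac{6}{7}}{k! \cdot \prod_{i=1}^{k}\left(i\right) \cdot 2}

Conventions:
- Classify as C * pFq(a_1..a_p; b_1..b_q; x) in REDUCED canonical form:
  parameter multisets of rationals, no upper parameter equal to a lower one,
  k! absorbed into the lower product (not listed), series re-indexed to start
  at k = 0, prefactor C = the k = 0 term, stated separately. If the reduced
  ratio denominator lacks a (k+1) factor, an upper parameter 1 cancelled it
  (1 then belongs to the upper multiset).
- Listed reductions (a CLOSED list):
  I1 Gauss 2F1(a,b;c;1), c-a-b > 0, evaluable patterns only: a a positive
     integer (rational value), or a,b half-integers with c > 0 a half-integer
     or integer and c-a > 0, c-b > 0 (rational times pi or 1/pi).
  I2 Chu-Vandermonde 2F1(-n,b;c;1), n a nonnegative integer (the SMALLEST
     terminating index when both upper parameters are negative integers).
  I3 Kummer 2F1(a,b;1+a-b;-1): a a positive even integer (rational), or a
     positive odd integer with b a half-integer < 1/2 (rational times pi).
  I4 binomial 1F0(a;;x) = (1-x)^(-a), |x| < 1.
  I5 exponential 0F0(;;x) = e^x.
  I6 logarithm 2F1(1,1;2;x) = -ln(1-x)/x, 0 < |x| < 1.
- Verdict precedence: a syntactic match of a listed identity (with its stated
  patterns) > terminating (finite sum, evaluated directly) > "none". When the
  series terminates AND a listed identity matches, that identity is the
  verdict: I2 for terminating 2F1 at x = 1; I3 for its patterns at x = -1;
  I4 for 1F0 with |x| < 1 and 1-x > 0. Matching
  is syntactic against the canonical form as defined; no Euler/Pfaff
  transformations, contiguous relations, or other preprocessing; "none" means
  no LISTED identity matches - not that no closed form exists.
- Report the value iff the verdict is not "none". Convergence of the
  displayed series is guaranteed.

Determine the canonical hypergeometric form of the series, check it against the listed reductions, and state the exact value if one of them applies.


With C = \frac{3}{7}: the canonical form is 1F0(-12; -; -\frac{2}{3}). Verdict: the binomial series (I4) applies (the 1F0 binomial series: exponent 12, x = -\frac{2}{3}). Hence: \frac{244140625}{1240029}.

Structural cue: from the first term \frac{3}{7}: the constant factors (prefactor 3/7) combine into one prefactor.
Ratio: r(k) = -\frac{2}{3} * (k-12) / [(k+1)] - poly over poly, x = -\frac{2}{3} from leading terms; C = \frac{3}{7} at k = 0.


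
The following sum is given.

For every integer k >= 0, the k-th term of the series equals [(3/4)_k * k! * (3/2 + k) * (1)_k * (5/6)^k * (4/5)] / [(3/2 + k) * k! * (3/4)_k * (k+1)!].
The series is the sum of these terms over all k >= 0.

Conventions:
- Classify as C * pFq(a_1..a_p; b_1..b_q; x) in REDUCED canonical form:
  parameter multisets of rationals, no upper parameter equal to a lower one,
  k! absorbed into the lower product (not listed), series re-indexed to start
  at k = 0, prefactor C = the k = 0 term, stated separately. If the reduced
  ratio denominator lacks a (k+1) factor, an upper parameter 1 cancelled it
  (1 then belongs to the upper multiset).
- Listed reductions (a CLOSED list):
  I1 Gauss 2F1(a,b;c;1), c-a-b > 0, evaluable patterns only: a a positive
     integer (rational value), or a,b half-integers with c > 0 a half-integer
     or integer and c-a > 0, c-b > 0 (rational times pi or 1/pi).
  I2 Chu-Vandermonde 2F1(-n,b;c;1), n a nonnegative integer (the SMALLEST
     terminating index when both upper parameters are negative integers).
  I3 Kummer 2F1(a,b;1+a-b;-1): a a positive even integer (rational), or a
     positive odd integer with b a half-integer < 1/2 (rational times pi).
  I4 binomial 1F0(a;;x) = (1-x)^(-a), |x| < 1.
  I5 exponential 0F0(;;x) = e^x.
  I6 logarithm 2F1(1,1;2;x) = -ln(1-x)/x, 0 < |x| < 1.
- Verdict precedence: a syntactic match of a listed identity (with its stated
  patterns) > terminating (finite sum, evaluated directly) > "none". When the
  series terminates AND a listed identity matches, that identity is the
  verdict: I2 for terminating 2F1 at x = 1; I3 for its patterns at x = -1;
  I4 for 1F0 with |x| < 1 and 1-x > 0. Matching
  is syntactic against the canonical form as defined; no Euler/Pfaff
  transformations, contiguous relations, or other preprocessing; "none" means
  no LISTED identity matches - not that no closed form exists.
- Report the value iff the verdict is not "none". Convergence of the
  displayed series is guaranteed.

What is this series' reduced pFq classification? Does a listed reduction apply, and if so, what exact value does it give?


With C = 4/5: the canonical form is 2F1(1, 1; 2; 5/6). Verdict at x = 5/6: the logarithmic series (I6) matches (the logarithm: parameters (1,1;2), x = 5/6). Sum: (-24/25) * ln(1/6).

The tell: t_0 being 4/5, the denominator's factorial ratio (C = 4/5) is a lower Pochhammer.
Consecutive-term ratio: r(k) = (5/6) * (k+1) (k+1) / [(k+2) (k+1)] ; factor over Q: parameters, x = (5/6), and C = 4/5.


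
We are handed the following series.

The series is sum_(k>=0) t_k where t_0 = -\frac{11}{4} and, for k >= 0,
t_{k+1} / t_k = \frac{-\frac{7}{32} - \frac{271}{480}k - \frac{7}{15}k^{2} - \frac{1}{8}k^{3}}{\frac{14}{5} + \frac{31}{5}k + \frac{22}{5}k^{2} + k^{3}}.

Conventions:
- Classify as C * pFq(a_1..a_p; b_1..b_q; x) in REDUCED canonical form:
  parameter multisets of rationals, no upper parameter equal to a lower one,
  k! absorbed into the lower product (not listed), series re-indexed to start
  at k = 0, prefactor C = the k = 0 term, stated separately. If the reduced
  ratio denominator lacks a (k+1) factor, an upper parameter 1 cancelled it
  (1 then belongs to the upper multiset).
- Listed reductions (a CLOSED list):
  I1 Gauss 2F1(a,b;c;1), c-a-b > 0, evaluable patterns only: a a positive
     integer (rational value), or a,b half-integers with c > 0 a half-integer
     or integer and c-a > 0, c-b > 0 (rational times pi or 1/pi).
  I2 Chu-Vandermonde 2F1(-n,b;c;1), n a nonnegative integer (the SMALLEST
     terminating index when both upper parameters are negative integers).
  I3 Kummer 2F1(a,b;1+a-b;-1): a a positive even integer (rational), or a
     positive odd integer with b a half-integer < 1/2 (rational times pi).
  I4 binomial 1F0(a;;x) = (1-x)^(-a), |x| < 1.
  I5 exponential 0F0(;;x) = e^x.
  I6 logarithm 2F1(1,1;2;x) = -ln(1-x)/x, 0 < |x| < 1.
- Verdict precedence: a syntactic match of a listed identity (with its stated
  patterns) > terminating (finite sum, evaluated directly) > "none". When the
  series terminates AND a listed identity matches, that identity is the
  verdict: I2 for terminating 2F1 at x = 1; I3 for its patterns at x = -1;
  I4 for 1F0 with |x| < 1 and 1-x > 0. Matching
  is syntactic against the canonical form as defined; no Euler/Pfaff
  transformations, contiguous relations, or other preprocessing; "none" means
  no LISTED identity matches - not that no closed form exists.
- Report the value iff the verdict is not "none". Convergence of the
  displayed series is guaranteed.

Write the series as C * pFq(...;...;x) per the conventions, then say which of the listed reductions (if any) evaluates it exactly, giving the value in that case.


The series (x = -\frac{1}{8}) is 2F1: upper {\frac{5}{6}, \frac{3}{2}}, lower {2}, prefactor -\frac{11}{4}. Verdict: none (x = -\frac{1}{8}): each listed identity misses the multisets {\frac{5}{6}, \frac{3}{2}} ; {2}.

Key step: with t_0 = -\frac{11}{4}, the parameter 7/5 appears in both the upper and lower lists and cancels.
Ratio: r(k) = -\frac{1}{8} * (k+\frac{5}{6}) (k+\frac{3}{2}) / [(k+2) (k+1)] ; factor over Q: parameters, x = -\frac{1}{8}, and C = -\frac{11}{4}.


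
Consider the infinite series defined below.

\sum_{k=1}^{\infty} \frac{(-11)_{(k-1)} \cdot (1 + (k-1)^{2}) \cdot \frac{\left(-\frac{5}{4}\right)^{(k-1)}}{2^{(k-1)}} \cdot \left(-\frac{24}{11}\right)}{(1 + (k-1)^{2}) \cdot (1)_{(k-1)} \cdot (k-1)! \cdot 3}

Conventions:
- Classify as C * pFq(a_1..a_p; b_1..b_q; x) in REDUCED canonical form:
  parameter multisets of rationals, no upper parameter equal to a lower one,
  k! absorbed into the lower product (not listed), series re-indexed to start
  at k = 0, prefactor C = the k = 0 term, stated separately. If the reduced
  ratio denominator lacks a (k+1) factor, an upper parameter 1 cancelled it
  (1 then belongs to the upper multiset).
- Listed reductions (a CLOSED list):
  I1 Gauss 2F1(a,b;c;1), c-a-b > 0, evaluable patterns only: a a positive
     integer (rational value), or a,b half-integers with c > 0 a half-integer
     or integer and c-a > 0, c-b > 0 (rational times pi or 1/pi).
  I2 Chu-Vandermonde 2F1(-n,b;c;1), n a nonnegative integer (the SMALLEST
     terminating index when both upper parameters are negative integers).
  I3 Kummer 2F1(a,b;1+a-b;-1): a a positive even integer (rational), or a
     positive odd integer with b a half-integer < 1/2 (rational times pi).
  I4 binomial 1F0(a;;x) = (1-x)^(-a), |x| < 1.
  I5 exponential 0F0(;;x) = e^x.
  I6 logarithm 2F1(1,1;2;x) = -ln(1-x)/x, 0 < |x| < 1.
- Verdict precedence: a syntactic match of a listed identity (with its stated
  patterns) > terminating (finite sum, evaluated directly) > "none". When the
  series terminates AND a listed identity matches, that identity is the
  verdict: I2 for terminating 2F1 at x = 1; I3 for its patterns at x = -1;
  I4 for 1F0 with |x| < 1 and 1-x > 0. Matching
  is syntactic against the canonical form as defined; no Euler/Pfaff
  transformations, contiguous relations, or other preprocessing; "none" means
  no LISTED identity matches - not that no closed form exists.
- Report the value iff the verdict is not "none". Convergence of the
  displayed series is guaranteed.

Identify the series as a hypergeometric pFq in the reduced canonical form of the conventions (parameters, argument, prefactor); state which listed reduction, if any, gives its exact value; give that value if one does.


Canonical form: C = -\frac{8}{11} times 1F1 with upper {-11}, lower {1}, x = -\frac{5}{8}. Verdict: terminating - upper -11 stops the sum at k = 11; the 12 terms are added exactly. Its exact value is -\frac{381794206832226989}{18858548561707008}.

First insight: t_0 = -\frac{8}{11} here, and the constant factors (C = -8/11, x = -5/8) combine into one prefactor.
Ratio: r(k) = -\frac{5}{8} * (k-11) / [(k+1) (k+1)] - poly over poly, x = -\frac{5}{8} from leading terms; C = -\frac{8}{11} at k = 0.


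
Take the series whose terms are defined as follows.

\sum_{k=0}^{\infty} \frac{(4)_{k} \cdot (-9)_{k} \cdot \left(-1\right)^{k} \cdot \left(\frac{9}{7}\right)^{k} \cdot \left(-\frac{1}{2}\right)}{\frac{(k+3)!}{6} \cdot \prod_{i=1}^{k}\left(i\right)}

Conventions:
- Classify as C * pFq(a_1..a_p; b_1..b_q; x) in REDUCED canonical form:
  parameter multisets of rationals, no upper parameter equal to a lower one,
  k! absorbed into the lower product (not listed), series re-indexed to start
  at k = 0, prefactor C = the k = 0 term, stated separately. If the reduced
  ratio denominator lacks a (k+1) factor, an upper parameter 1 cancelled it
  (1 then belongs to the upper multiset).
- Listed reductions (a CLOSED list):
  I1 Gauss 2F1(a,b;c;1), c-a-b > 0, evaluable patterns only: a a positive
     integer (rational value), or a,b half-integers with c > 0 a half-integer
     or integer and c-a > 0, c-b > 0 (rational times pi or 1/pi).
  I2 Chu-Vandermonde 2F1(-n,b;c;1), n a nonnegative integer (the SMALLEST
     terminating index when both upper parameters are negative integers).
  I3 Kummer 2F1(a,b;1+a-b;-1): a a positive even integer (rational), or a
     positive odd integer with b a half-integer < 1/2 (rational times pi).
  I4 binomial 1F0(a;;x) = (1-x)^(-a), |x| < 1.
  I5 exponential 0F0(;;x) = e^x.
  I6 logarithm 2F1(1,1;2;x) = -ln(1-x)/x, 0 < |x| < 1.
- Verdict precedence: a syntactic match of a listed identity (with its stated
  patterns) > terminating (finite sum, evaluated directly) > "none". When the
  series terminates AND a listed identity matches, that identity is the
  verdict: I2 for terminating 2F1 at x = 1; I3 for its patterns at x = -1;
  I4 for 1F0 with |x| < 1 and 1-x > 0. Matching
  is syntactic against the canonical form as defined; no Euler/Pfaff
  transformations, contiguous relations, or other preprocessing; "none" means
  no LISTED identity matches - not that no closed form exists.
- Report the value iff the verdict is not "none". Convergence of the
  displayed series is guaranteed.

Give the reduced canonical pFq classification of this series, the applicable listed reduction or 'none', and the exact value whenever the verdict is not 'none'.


This is -\frac{1}{2} * 1F0(-9; -; -\frac{9}{7}) in reduced canonical form. Verdict: terminating - upper -9 stops the sum at k = 9; the 10 terms are added exactly. Exact value: -\frac{34359738368}{40353607}.

First insight: with t_0 = -\frac{1}{2}, the parameter 4 appears in both the upper and lower lists and cancels.
Step ratio: r(k) = -\frac{9}{7} * (k-9) / [(k+1)] - poly over poly, x = -\frac{9}{7} from leading terms; C = -\frac{1}{2} at k = 0.


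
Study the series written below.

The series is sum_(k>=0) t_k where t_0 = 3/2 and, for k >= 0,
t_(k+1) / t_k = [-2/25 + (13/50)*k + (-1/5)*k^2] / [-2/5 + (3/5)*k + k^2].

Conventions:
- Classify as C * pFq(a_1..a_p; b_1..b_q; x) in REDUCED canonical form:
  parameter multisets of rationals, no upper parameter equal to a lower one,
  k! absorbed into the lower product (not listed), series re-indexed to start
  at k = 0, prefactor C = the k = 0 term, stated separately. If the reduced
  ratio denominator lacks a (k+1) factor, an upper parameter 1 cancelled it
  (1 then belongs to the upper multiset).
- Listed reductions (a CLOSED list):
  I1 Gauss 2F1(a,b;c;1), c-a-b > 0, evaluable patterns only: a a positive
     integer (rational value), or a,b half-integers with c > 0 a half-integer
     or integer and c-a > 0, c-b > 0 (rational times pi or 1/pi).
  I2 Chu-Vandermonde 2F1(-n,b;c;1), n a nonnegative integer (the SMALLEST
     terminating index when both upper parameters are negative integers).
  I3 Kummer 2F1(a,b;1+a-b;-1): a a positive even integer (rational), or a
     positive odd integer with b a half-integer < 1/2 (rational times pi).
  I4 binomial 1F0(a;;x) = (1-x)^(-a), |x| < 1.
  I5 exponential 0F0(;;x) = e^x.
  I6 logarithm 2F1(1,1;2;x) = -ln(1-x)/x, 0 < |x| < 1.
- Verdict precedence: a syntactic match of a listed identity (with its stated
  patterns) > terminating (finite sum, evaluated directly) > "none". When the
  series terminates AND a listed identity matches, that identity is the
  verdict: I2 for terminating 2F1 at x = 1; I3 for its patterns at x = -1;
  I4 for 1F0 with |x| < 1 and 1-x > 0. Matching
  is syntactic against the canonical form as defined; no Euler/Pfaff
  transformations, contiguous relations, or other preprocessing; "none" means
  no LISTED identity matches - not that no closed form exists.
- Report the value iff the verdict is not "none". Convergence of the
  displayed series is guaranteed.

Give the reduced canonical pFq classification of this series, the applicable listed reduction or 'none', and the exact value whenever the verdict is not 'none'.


x = -1/5 here; the reduced form reads 2F1, upper {-4/5, -1/2}, lower {-2/5}, C = 3/2. Verdict: no listed reduction: x = -1/5 and upper {-4/5, -1/2} fail every I1-I6 pattern.

First insight: with t_0 = 3/2, roots of the ratio polynomials (C = 3/2) are the negated parameters.
Term ratio: r(k) = (-1/5) * (k-4/5) (k-1/2) / [(k-2/5) (k+1)] - rational in k, leading ratio (-1/5); with t_0 = 3/2, classification follows.
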